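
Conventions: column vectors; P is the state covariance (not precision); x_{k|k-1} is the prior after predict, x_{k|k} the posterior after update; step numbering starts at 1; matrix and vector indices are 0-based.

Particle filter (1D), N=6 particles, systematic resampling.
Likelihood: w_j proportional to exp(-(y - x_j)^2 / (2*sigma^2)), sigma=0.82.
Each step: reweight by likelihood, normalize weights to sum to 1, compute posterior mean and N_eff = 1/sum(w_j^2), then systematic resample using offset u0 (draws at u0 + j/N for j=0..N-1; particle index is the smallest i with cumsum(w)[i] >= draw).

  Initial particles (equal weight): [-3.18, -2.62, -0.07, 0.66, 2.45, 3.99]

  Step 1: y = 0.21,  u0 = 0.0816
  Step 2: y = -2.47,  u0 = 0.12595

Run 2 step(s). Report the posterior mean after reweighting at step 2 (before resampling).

post_mean = -0.0354

step 1: w=[0.0001, 0.0014, 0.5154, 0.4700, 0.0131, 0.0000]  mean=0.3022  Neff=2.0547  idx=[2, 2, 2, 3, 3, 3]
step 2: w=[0.3176, 0.3176, 0.3176, 0.0158, 0.0158, 0.0158]  mean=-0.0354  Neff=3.2974  idx=[0, 0, 1, 1, 2, 3]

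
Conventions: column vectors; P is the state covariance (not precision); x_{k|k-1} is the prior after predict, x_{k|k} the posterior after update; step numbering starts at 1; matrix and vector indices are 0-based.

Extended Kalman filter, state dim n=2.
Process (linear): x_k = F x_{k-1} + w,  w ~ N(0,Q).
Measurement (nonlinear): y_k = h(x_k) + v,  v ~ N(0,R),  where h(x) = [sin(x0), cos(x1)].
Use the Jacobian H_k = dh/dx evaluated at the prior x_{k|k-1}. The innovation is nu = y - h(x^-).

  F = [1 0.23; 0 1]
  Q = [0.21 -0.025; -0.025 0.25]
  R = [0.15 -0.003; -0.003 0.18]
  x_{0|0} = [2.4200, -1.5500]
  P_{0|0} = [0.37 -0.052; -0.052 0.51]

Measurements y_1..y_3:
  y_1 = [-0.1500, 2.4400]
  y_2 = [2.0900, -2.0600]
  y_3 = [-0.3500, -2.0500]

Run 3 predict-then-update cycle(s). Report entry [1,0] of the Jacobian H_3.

step 1: x^-=[2.0635, -1.5500]  P^-=[0.5831 0.0403; 0.0403 0.7600]  H_jac=[-0.4730 0.0000; 0.0000 0.9998]  S=[0.2805 -0.0221; -0.0221 0.9397]  K=[-0.9818 0.0198; -0.0044 0.8085]  nu=[-1.0311, 2.4192]  x^+=[3.1238, 0.4105]  P^+=[0.3115 0.0065; 0.0065 0.1456]
step 2: x^-=[3.2182, 0.4105]  P^-=[0.5322 0.0150; 0.0150 0.3956]  H_jac=[-0.9971 0.0000; 0.0000 -0.3990]  S=[0.6791 0.0030; 0.0030 0.2430]  K=[-0.7813 -0.0151; -0.0192 -0.6494]  nu=[2.1665, -2.9769]  x^+=[1.5703, 2.3021]  P^+=[0.1175 0.0009; 0.0009 0.2928]
step 3: x^-=[2.0998, 2.3021]  P^-=[0.3434 0.0433; 0.0433 0.5428]  H_jac=[-0.5047 0.0000; 0.0000 -0.7443]  S=[0.2375 0.0133; 0.0133 0.4807]  K=[-0.7272 -0.0469; -0.0451 -0.8392]  nu=[-1.2133, -1.3821]  x^+=[3.0471, 3.5168]  P^+=[0.2159 0.0084; 0.0084 0.2028]

H_jac[1,0] = 0.0000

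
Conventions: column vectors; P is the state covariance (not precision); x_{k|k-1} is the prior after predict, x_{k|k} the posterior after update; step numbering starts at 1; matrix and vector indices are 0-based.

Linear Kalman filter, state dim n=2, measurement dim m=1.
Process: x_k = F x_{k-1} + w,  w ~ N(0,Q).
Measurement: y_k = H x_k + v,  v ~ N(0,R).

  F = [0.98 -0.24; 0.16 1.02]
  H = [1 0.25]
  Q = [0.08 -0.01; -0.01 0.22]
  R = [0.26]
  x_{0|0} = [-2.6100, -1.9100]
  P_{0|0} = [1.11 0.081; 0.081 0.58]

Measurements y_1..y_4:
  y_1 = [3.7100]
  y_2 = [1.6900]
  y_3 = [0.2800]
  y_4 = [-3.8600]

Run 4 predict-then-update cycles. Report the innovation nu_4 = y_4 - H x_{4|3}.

step 1: x^-=[-2.0994, -2.3658]  P^-=[1.1413 0.0999; 0.0999 0.8783]  S=[1.5062]  K=[0.7744; 0.2121]  nu=[6.4009]  x^+=[2.8571, -1.0081]  P^+=[0.2382 -0.1475; -0.1475 0.8105]
step 2: x^-=[3.0419, -0.5711]  P^-=[0.4248 -0.3128; -0.3128 1.0212]  S=[0.5922]  K=[0.5853; -0.0971]  nu=[-1.2091]  x^+=[2.3342, -0.4537]  P^+=[0.2220 -0.2792; -0.2792 1.0156]
step 3: x^-=[2.3964, -0.0893]  P^-=[0.4830 -0.4922; -0.4922 1.1912]  S=[0.5714]  K=[0.6300; -0.3401]  nu=[-2.0941]  x^+=[1.0772, 0.6230]  P^+=[0.2562 -0.3697; -0.3697 1.1251]
step 4: x^-=[0.9061, 0.8078]  P^-=[0.5648 -0.6006; -0.6006 1.2765]  S=[0.6043]  K=[0.6862; -0.4659]  nu=[-4.9681]  x^+=[-2.5030, 3.1223]  P^+=[0.2803 -0.4075; -0.4075 1.1453]

innov = [-4.9681]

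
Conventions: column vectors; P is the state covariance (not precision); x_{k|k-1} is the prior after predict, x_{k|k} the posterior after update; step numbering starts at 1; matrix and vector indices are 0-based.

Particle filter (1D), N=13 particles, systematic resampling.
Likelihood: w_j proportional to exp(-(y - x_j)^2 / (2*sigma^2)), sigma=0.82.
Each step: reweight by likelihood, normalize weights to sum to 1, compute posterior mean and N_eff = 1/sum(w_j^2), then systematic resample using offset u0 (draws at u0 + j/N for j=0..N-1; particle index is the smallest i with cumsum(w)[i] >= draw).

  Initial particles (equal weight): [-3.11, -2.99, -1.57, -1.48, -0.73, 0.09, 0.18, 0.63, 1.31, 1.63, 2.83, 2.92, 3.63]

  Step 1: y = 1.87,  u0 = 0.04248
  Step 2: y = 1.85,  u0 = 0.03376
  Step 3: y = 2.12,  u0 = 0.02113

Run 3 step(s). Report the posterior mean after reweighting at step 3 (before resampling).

post_mean = 1.8146

step 1: w=[0.0000, 0.0000, 0.0000, 0.0001, 0.0020, 0.0284, 0.0359, 0.0956, 0.2375, 0.2873, 0.1511, 0.1321, 0.0300]  mean=1.7693  Neff=5.2249  idx=[6, 7, 8, 8, 8, 9, 9, 9, 9, 10, 10, 11, 11]
step 2: w=[0.0147, 0.0386, 0.0940, 0.0940, 0.0940, 0.1127, 0.1127, 0.1127, 0.1127, 0.0572, 0.0572, 0.0498, 0.0498]  mean=1.7457  Neff=11.0504  idx=[1, 2, 3, 4, 5, 5, 6, 7, 7, 8, 9, 10, 12]
step 3: w=[0.0212, 0.0678, 0.0678, 0.0678, 0.0924, 0.0924, 0.0924, 0.0924, 0.0924, 0.0924, 0.0760, 0.0760, 0.0687]  mean=1.8146  Neff=12.2264  idx=[0, 2, 3, 4, 5, 5, 6, 7, 8, 9, 10, 11, 12]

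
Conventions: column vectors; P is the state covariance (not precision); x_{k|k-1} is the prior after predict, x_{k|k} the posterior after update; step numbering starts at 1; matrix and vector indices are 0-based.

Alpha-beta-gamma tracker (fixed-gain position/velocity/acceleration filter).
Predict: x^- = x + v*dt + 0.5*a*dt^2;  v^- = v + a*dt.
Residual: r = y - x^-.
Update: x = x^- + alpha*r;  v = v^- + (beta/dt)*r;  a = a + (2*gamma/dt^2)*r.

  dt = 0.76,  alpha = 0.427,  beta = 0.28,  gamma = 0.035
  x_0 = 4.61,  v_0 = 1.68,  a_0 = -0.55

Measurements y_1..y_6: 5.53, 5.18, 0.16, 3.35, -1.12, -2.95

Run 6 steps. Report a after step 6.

a_post = -1.1560

step 1: x_pred=5.7280  r=-0.1980  x^+=5.6434  v^+=1.1891  a^+=-0.5740
step 2: x_pred=6.3814  r=-1.2014  x^+=5.8684  v^+=0.3102  a^+=-0.7196
step 3: x_pred=5.8963  r=-5.7363  x^+=3.4469  v^+=-2.3500  a^+=-1.4148
step 4: x_pred=1.2523  r=2.0977  x^+=2.1480  v^+=-2.6524  a^+=-1.1606
step 5: x_pred=-0.2030  r=-0.9170  x^+=-0.5946  v^+=-3.8723  a^+=-1.2717
step 6: x_pred=-3.9048  r=0.9548  x^+=-3.4971  v^+=-4.4870  a^+=-1.1560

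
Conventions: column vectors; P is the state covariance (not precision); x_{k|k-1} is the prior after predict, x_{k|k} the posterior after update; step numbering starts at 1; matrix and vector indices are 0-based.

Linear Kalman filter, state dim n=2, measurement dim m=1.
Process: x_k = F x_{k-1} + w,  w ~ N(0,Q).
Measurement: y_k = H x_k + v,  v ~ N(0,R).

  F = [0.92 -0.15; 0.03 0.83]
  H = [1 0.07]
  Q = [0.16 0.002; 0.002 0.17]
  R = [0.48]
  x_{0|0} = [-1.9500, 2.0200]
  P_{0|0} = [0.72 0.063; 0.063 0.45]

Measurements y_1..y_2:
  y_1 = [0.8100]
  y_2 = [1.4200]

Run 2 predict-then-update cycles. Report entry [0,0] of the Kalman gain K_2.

step 1: x^-=[-2.0970, 1.6181]  P^-=[0.7621 0.0137; 0.0137 0.4838]  S=[1.2464]  K=[0.6122; 0.0381]  nu=[2.7937]  x^+=[-0.3866, 1.7246]  P^+=[0.2950 -0.0154; -0.0154 0.4820]
step 2: x^-=[-0.6144, 1.4199]  P^-=[0.4248 -0.0616; -0.0616 0.5015]  S=[0.8986]  K=[0.4679; -0.0295]  nu=[1.9350]  x^+=[0.2910, 1.3629]  P^+=[0.2280 -0.0492; -0.0492 0.5008]

K[0,0] = 0.4679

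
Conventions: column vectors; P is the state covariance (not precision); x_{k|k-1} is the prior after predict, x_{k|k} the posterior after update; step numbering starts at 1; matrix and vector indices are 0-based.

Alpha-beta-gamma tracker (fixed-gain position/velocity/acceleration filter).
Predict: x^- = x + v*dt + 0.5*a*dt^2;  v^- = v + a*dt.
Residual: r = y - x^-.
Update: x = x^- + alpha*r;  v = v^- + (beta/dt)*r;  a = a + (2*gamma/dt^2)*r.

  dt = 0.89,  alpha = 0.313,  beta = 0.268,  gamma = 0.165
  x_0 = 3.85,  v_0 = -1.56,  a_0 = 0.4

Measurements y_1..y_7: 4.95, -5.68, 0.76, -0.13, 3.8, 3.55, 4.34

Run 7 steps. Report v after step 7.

v_post = 10.1623

step 1: x_pred=2.6200  r=2.3300  x^+=3.3493  v^+=-0.5024  a^+=1.3707
step 2: x_pred=3.4450  r=-9.1250  x^+=0.5889  v^+=-2.0302  a^+=-2.4309
step 3: x_pred=-2.1808  r=2.9408  x^+=-1.2603  v^+=-3.3082  a^+=-1.2058
step 4: x_pred=-4.6822  r=4.5522  x^+=-3.2573  v^+=-3.0106  a^+=0.6907
step 5: x_pred=-5.6632  r=9.4632  x^+=-2.7012  v^+=0.4538  a^+=4.6332
step 6: x_pred=-0.4624  r=4.0124  x^+=0.7935  v^+=5.7856  a^+=6.3048
step 7: x_pred=8.4397  r=-4.0997  x^+=7.1565  v^+=10.1623  a^+=4.5969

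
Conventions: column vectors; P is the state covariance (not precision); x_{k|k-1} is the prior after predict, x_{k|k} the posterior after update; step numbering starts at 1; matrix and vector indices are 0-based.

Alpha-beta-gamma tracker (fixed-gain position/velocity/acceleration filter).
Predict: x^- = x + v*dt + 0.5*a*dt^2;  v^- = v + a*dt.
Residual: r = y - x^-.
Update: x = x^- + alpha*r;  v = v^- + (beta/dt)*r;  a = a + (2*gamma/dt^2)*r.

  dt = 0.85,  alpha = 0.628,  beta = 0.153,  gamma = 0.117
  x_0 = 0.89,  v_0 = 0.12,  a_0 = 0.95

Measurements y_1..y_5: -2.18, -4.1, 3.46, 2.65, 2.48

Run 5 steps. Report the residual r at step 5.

step 1: x_pred=1.3352  r=-3.5152  x^+=-0.8724  v^+=0.2948  a^+=-0.1885
step 2: x_pred=-0.6899  r=-3.4101  x^+=-2.8314  v^+=-0.4793  a^+=-1.2929
step 3: x_pred=-3.7059  r=7.1659  x^+=0.7943  v^+=-0.2884  a^+=1.0279
step 4: x_pred=0.9205  r=1.7295  x^+=2.0066  v^+=0.8966  a^+=1.5881
step 5: x_pred=3.3425  r=-0.8625  x^+=2.8008  v^+=2.0913  a^+=1.3087

resid = -0.8625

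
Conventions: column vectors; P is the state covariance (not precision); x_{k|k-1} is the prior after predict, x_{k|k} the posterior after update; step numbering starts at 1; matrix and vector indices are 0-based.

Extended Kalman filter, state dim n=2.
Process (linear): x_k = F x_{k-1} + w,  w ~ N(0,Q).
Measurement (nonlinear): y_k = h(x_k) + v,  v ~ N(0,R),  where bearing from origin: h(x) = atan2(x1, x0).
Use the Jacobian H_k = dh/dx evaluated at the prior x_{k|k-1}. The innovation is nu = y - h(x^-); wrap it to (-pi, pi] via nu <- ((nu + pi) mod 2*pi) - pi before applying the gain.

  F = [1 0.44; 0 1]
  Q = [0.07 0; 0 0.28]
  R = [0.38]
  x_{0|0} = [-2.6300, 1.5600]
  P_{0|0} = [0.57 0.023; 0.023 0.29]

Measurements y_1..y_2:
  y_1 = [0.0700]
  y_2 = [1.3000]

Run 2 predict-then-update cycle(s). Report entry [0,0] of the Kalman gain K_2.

step 1: x^-=[-1.9436, 1.5600]  P^-=[0.7164 0.1506; 0.1506 0.5700]  H_jac=[-0.2512 -0.3129]  S=[0.5047]  K=[-0.4499; -0.4284]  nu=[-2.3952]  x^+=[-0.8660, 2.5861]  P^+=[0.6142 0.0533; 0.0533 0.4774]
step 2: x^-=[0.2719, 2.5861]  P^-=[0.8236 0.2634; 0.2634 0.7574]  H_jac=[-0.3825 0.0402]  S=[0.4936]  K=[-0.6167; -0.1424]  nu=[-0.1660]  x^+=[0.3743, 2.6097]  P^+=[0.6359 0.2200; 0.2200 0.7474]

K[0,0] = -0.6167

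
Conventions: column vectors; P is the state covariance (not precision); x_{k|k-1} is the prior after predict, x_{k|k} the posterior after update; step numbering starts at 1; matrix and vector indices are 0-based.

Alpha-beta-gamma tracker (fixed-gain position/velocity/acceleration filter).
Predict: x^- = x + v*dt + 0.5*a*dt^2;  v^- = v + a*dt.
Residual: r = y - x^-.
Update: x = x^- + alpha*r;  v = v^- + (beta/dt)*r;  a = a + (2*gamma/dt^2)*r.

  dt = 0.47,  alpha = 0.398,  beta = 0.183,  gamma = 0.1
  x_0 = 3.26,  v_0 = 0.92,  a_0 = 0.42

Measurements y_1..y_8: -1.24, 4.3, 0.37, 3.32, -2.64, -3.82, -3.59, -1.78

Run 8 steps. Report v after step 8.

v_post = -3.6100

step 1: x_pred=3.7388  r=-4.9788  x^+=1.7572  v^+=-0.8211  a^+=-4.0877
step 2: x_pred=0.9198  r=3.3802  x^+=2.2651  v^+=-1.4263  a^+=-1.0273
step 3: x_pred=1.4813  r=-1.1113  x^+=1.0390  v^+=-2.3418  a^+=-2.0335
step 4: x_pred=-0.2862  r=3.6062  x^+=1.1490  v^+=-1.8934  a^+=1.2315
step 5: x_pred=0.3952  r=-3.0352  x^+=-0.8128  v^+=-2.4964  a^+=-1.5164
step 6: x_pred=-2.1536  r=-1.6664  x^+=-2.8168  v^+=-3.8579  a^+=-3.0252
step 7: x_pred=-4.9642  r=1.3742  x^+=-4.4173  v^+=-4.7447  a^+=-1.7810
step 8: x_pred=-6.8440  r=5.0640  x^+=-4.8285  v^+=-3.6100  a^+=2.8039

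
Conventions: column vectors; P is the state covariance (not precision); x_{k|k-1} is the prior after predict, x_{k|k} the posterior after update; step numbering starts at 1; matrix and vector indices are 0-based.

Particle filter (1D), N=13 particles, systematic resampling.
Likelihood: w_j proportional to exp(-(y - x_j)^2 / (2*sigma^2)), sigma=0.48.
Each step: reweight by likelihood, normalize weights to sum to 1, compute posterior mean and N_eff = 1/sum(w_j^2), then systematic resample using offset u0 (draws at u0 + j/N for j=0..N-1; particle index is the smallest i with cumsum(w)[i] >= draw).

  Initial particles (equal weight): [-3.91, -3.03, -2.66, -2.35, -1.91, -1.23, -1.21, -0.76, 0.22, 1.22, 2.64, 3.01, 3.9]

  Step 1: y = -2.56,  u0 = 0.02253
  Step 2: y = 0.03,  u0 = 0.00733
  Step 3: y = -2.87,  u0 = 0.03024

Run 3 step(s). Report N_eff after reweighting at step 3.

N_eff = 8.9842

step 1: w=[0.0065, 0.2087, 0.3298, 0.3063, 0.1347, 0.0073, 0.0065, 0.0003, 0.0000, 0.0000, 0.0000, 0.0000, 0.0000]  mean=-2.5290  Neff=3.7817  idx=[1, 1, 1, 2, 2, 2, 2, 3, 3, 3, 3, 4, 4]
step 2: w=[0.0000, 0.0000, 0.0000, 0.0003, 0.0003, 0.0003, 0.0003, 0.0078, 0.0078, 0.0078, 0.0078, 0.4838, 0.4838]  mean=-1.9245  Neff=2.1347  idx=[7, 11, 11, 11, 11, 11, 11, 12, 12, 12, 12, 12, 12]
step 3: w=[0.2551, 0.0621, 0.0621, 0.0621, 0.0621, 0.0621, 0.0621, 0.0621, 0.0621, 0.0621, 0.0621, 0.0621, 0.0621]  mean=-2.0222  Neff=8.9842  idx=[0, 0, 0, 1, 2, 3, 4, 6, 7, 8, 9, 11, 12]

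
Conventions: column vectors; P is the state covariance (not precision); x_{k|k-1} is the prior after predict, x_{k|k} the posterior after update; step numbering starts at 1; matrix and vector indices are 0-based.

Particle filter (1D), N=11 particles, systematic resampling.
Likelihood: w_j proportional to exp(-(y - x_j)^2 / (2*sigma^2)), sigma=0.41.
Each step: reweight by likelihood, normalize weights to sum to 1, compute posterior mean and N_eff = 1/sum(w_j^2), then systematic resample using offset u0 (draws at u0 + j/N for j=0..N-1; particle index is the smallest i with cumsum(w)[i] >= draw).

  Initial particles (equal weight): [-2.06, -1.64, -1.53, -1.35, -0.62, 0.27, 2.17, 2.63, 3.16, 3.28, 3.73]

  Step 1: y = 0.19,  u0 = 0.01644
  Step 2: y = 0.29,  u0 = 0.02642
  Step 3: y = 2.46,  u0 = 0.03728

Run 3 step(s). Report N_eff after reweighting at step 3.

N_eff = 11.0000

step 1: w=[0.0000, 0.0000, 0.0001, 0.0008, 0.1264, 0.8727, 0.0000, 0.0000, 0.0000, 0.0000, 0.0000]  mean=0.1560  Neff=1.2861  idx=[4, 4, 5, 5, 5, 5, 5, 5, 5, 5, 5]
step 2: w=[0.0093, 0.0093, 0.1090, 0.1090, 0.1090, 0.1090, 0.1090, 0.1090, 0.1090, 0.1090, 0.1090]  mean=0.2534  Neff=9.3292  idx=[2, 2, 3, 4, 5, 6, 7, 7, 8, 9, 10]
step 3: w=[0.0909, 0.0909, 0.0909, 0.0909, 0.0909, 0.0909, 0.0909, 0.0909, 0.0909, 0.0909, 0.0909]  mean=0.2700  Neff=11.0000  idx=[0, 1, 2, 3, 4, 5, 6, 7, 8, 9, 10]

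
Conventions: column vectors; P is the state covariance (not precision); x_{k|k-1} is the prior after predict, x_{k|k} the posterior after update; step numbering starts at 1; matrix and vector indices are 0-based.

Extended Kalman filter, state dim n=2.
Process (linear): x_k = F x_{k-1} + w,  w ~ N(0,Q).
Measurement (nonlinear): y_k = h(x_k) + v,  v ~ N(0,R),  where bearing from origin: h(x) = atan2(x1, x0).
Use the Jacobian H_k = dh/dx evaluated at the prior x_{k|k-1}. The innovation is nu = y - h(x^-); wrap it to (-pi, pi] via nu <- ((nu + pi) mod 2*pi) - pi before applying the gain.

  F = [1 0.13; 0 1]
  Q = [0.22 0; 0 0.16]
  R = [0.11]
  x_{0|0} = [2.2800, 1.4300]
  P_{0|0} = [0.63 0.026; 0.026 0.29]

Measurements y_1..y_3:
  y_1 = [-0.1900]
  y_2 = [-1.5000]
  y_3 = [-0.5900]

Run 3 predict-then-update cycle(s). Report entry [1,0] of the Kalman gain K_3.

step 1: x^-=[2.4659, 1.4300]  P^-=[0.8617 0.0637; 0.0637 0.4500]  H_jac=[-0.1760 0.3035]  S=[0.1713]  K=[-0.7723; 0.7317]  nu=[-0.7155]  x^+=[3.0185, 0.9065]  P^+=[0.7595 0.1605; 0.1605 0.3583]
step 2: x^-=[3.1363, 0.9065]  P^-=[1.0273 0.2071; 0.2071 0.5183]  H_jac=[-0.0851 0.2943]  S=[0.1519]  K=[-0.1740; 0.8878]  nu=[-1.7814]  x^+=[3.4462, -0.6750]  P^+=[1.0227 0.2306; 0.2306 0.3985]
step 3: x^-=[3.3584, -0.6750]  P^-=[1.3093 0.2824; 0.2824 0.5585]  H_jac=[0.0575 0.2862]  S=[0.1694]  K=[0.9218; 1.0396]  nu=[-0.3916]  x^+=[2.9974, -1.0822]  P^+=[1.1654 0.1200; 0.1200 0.3755]

K[1,0] = 1.0396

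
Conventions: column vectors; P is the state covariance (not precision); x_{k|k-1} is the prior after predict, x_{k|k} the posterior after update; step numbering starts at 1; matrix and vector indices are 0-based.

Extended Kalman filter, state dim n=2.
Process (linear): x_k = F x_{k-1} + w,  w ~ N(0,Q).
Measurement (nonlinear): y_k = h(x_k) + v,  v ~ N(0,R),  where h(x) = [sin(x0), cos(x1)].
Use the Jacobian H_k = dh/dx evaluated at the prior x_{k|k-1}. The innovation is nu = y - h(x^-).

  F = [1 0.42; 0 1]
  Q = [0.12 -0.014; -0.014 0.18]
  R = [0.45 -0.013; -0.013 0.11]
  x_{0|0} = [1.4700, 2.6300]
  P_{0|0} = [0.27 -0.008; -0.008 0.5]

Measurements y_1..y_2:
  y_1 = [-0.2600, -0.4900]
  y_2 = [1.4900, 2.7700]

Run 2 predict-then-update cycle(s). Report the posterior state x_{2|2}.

step 1: x^-=[2.5746, 2.6300]  P^-=[0.4715 0.1880; 0.1880 0.6800]  H_jac=[-0.8435 0.0000; 0.0000 -0.4896]  S=[0.7855 0.0646; 0.0646 0.2730]  K=[-0.4881 -0.2216; -0.1036 -1.1950]  nu=[-0.7971, 0.3820]  x^+=[2.8790, 2.2561]  P^+=[0.2570 0.0368; 0.0368 0.2658]
step 2: x^-=[3.8266, 2.2561]  P^-=[0.4548 0.1344; 0.1344 0.4458]  H_jac=[-0.7744 0.0000; 0.0000 -0.7742]  S=[0.7228 0.0676; 0.0676 0.3772]  K=[-0.4694 -0.1918; -0.0595 -0.9043]  nu=[2.1227, 3.4029]  x^+=[2.1775, -0.9473]  P^+=[0.2695 0.0194; 0.0194 0.1275]

x_post = [2.1775, -0.9473]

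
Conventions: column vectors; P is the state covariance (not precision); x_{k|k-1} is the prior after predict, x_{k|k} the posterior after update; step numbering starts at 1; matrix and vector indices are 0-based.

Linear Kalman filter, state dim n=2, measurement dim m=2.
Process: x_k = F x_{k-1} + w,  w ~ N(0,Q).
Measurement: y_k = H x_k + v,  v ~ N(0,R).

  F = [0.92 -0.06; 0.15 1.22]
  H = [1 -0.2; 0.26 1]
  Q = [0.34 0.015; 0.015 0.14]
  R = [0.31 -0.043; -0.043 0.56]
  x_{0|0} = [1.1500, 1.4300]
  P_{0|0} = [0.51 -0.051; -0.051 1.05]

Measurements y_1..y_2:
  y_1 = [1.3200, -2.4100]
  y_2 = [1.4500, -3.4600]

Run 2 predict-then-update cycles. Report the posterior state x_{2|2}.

x_post = [0.7661, -2.8398]

step 1: x^-=[0.9722, 1.9171]  P^-=[0.7811 -0.0483; -0.0483 1.6956]  S=[1.1782 -0.2248; -0.2248 2.2833]  K=[0.6972 0.1364; -0.1918 0.7182]  nu=[0.7312, -4.5799]  x^+=[0.8571, -1.5125]  P^+=[0.2087 -0.0078; -0.0078 0.4125]
step 2: x^-=[0.8793, -1.7167]  P^-=[0.5190 0.0049; 0.0049 0.7558]  S=[0.8573 -0.0546; -0.0546 1.3534]  K=[0.6124 0.1280; -0.1354 0.5539]  nu=[0.2274, -1.9719]  x^+=[0.7661, -2.8398]  P^+=[0.1839 -0.0024; -0.0024 0.3166]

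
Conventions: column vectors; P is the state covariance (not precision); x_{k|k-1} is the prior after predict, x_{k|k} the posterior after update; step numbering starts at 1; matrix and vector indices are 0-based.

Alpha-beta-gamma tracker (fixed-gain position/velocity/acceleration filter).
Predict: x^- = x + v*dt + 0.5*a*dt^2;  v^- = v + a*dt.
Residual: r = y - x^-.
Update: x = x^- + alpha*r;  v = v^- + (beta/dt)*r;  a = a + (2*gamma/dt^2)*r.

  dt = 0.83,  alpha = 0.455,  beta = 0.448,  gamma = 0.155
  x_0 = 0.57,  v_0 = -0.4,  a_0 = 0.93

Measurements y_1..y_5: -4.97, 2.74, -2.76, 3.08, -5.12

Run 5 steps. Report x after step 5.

step 1: x_pred=0.5583  r=-5.5283  x^+=-1.9571  v^+=-2.6121  a^+=-1.5577
step 2: x_pred=-4.6616  r=7.4016  x^+=-1.2939  v^+=0.0901  a^+=1.7730
step 3: x_pred=-0.6084  r=-2.1516  x^+=-1.5874  v^+=0.4003  a^+=0.8048
step 4: x_pred=-0.9779  r=4.0579  x^+=0.8684  v^+=3.2586  a^+=2.6308
step 5: x_pred=4.4792  r=-9.5992  x^+=0.1116  v^+=0.2608  a^+=-1.6888

x_post = 0.1116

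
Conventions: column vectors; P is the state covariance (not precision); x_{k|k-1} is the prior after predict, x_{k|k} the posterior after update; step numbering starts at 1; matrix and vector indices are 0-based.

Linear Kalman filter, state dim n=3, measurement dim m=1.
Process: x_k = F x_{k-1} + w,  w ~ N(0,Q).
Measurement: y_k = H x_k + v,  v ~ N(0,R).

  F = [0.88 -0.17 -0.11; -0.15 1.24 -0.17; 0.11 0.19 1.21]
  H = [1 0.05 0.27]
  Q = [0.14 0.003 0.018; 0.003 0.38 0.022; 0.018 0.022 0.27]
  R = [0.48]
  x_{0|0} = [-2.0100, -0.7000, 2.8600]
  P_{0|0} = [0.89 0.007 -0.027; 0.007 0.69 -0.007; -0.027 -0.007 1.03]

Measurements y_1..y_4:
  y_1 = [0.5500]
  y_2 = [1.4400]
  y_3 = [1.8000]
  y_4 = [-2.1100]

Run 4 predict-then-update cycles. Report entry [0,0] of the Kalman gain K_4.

step 1: x^-=[-1.9644, -1.0527, 3.1065]  P^-=[0.8645 -0.2285 -0.0810; -0.2285 1.4897 -0.0461; -0.0810 -0.0461 1.8036]  S=[1.4118]  K=[0.5887; -0.1179; 0.2859]  nu=[1.7283]  x^+=[-0.9469, -1.2565, 3.6006]  P^+=[0.3752 -0.1305 -0.3187; -0.1305 1.4701 0.0015; -0.3187 0.0015 1.6882]
step 2: x^-=[-1.0158, -2.0281, 4.0138]  P^-=[0.5942 -0.4283 -0.5730; -0.4283 2.7293 0.0668; -0.5730 0.0668 2.7097]  S=[0.9281]  K=[0.4505; -0.2950; 0.1745]  nu=[1.4734]  x^+=[-0.3520, -2.4628, 4.2709]  P^+=[0.4059 -0.3050 -0.6460; -0.3050 2.6485 0.1146; -0.6460 0.1146 2.6814]
step 3: x^-=[-0.3609, -3.7271, 4.6611]  P^-=[0.7839 -0.8256 -1.1364; -0.8256 4.5712 0.3523; -1.1364 0.3523 4.1644]  S=[0.8922]  K=[0.4884; -0.5626; 0.0063]  nu=[1.0888]  x^+=[0.1709, -4.3397, 4.6679]  P^+=[0.5710 -0.5805 -1.1391; -0.5805 4.2888 0.3555; -1.1391 0.3555 4.1644]
step 4: x^-=[0.3747, -6.2004, 4.8425]  P^-=[1.1641 -1.4334 -1.9855; -1.4334 7.1156 0.8537; -1.9855 0.8537 6.3647]  S=[0.9334]  K=[0.5960; -0.9075; -0.2403]  nu=[-3.4821]  x^+=[-1.7007, -3.0402, 5.6792]  P^+=[0.8325 -0.9285 -1.8518; -0.9285 6.3468 0.6501; -1.8518 0.6501 6.3108]

K[0,0] = 0.5960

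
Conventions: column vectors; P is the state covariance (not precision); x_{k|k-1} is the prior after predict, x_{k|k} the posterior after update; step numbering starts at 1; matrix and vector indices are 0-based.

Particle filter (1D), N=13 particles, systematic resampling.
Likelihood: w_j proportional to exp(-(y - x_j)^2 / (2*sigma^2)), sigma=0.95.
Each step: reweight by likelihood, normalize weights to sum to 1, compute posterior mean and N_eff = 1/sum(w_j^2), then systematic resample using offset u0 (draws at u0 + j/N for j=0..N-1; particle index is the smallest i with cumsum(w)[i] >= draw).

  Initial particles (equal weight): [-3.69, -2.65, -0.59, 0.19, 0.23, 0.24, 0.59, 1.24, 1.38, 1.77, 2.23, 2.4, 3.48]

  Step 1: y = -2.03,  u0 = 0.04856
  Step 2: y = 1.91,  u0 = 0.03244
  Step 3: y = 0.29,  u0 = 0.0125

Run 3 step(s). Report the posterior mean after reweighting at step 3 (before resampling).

step 1: w=[0.1401, 0.5210, 0.2044, 0.0420, 0.0381, 0.0371, 0.0144, 0.0017, 0.0010, 0.0002, 0.0000, 0.0000, 0.0000]  mean=-1.9799  Neff=2.9619  idx=[0, 0, 1, 1, 1, 1, 1, 1, 2, 2, 2, 3, 5]
step 2: w=[0.0000, 0.0000, 0.0000, 0.0000, 0.0000, 0.0000, 0.0000, 0.0000, 0.0625, 0.0625, 0.0625, 0.3871, 0.4252]  mean=0.0647  Neff=2.9203  idx=[8, 9, 10, 11, 11, 11, 11, 11, 12, 12, 12, 12, 12]
step 3: w=[0.0546, 0.0546, 0.0546, 0.0834, 0.0834, 0.0834, 0.0834, 0.0834, 0.0838, 0.0838, 0.0838, 0.0838, 0.0838]  mean=0.0831  Neff=12.6805  idx=[0, 1, 3, 3, 4, 5, 6, 7, 8, 9, 10, 11, 12]

post_mean = 0.0831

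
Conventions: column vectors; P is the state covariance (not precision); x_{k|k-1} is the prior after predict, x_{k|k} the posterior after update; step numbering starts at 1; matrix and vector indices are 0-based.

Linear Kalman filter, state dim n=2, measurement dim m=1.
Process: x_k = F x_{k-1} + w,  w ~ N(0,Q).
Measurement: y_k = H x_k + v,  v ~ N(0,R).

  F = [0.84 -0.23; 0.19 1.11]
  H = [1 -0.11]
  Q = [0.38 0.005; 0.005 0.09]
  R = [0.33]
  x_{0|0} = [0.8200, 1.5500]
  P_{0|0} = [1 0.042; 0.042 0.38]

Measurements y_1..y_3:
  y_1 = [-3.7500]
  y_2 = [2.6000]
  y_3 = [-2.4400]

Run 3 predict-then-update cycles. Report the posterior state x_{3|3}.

step 1: x^-=[0.3323, 1.8763]  P^-=[1.0895 0.1049; 0.1049 0.6120]  S=[1.4038]  K=[0.7679; 0.0268]  nu=[-3.8759]  x^+=[-2.6439, 1.7725]  P^+=[0.2618 0.0760; 0.0760 0.6110]
step 2: x^-=[-2.6285, 1.4652]  P^-=[0.5676 -0.0416; -0.0416 0.8843]  S=[0.9175]  K=[0.6237; -0.1514]  nu=[5.3897]  x^+=[0.7329, 0.6492]  P^+=[0.2108 0.0450; 0.0450 0.8633]
step 3: x^-=[0.4663, 0.8598]  P^-=[0.5570 -0.1418; -0.1418 1.1803]  S=[0.9325]  K=[0.6141; -0.2913]  nu=[-2.8117]  x^+=[-1.2603, 1.6788]  P^+=[0.2054 0.0250; 0.0250 1.1012]

x_post = [-1.2603, 1.6788]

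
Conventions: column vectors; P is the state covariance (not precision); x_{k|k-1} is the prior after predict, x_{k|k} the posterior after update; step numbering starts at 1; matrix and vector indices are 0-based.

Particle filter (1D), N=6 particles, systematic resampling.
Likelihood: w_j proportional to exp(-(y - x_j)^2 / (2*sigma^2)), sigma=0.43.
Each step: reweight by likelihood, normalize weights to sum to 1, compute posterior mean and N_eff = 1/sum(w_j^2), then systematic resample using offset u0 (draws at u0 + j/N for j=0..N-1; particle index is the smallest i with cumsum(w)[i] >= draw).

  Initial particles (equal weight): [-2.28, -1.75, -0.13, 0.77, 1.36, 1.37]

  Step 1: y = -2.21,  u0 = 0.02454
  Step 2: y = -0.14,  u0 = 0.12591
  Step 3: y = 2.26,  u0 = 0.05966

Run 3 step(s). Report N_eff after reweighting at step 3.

N_eff = 6.0000

step 1: w=[0.6362, 0.3638, 0.0000, 0.0000, 0.0000, 0.0000]  mean=-2.0872  Neff=1.8618  idx=[0, 0, 0, 0, 1, 1]
step 2: w=[0.0023, 0.0023, 0.0023, 0.0023, 0.4954, 0.4954]  mean=-1.7549  Neff=2.0371  idx=[4, 4, 4, 5, 5, 5]
step 3: w=[0.1667, 0.1667, 0.1667, 0.1667, 0.1667, 0.1667]  mean=-1.7500  Neff=6.0000  idx=[0, 1, 2, 3, 4, 5]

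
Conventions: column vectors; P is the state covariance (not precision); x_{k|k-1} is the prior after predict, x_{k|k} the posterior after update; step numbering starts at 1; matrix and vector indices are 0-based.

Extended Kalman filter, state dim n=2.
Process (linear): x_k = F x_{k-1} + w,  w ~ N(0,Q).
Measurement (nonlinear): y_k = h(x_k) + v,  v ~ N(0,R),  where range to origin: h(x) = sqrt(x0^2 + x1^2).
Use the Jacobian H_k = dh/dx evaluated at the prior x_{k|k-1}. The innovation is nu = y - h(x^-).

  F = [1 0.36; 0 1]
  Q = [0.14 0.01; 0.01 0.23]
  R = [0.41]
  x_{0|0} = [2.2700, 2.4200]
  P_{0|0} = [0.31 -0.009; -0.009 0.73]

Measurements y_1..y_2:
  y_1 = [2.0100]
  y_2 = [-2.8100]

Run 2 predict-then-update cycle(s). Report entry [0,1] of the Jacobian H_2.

H_jac[0,1] = 0.4204

step 1: x^-=[3.1412, 2.4200]  P^-=[0.5381 0.2638; 0.2638 0.9600]  H_jac=[0.7922 0.6103]  S=[1.3603]  K=[0.4317; 0.5843]  nu=[-1.9553]  x^+=[2.2971, 1.2775]  P^+=[0.2846 -0.0794; -0.0794 0.4956]
step 2: x^-=[2.7570, 1.2775]  P^-=[0.4317 0.1090; 0.1090 0.7256]  H_jac=[0.9073 0.4204]  S=[0.9768]  K=[0.4479; 0.4136]  nu=[-5.8486]  x^+=[0.1374, -1.1413]  P^+=[0.2357 -0.0719; -0.0719 0.5585]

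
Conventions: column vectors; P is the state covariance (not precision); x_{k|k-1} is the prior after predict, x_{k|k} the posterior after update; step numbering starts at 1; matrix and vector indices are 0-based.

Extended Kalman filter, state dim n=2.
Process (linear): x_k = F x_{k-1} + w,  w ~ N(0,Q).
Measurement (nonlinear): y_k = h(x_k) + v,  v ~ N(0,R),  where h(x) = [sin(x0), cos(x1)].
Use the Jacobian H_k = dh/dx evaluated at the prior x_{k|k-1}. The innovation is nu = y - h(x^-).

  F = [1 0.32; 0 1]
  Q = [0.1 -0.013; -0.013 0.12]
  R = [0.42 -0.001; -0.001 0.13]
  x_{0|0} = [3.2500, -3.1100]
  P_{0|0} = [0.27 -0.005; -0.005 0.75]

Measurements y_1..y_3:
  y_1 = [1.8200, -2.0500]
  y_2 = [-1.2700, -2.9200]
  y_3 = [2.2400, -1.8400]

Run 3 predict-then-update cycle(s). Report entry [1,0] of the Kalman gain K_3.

step 1: x^-=[2.2548, -3.1100]  P^-=[0.4436 0.2220; 0.2220 0.8700]  H_jac=[-0.6319 0.0000; 0.0000 0.0316]  S=[0.5971 -0.0054; -0.0054 0.1309]  K=[-0.4691 0.0341; -0.2331 0.2003]  nu=[1.0450, -1.0505]  x^+=[1.7288, -3.5640]  P^+=[0.3119 0.1553; 0.1553 0.8318]
step 2: x^-=[0.5883, -3.5640]  P^-=[0.5964 0.4084; 0.4084 0.9518]  H_jac=[0.8319 0.0000; 0.0000 -0.4100]  S=[0.8327 -0.1403; -0.1403 0.2900]  K=[0.5428 -0.3148; 0.1974 -1.2502]  nu=[-1.8249, -2.0079]  x^+=[0.2300, -1.4140]  P^+=[0.2744 0.1012; 0.1012 0.3969]
step 3: x^-=[-0.2225, -1.4140]  P^-=[0.4798 0.2152; 0.2152 0.5169]  H_jac=[0.9753 0.0000; 0.0000 0.9877]  S=[0.8764 0.2063; 0.2063 0.6343]  K=[0.4928 0.1748; 0.0541 0.7873]  nu=[2.4607, -1.9961]  x^+=[0.6412, -2.8524]  P^+=[0.2120 0.0225; 0.0225 0.1036]

K[1,0] = 0.0541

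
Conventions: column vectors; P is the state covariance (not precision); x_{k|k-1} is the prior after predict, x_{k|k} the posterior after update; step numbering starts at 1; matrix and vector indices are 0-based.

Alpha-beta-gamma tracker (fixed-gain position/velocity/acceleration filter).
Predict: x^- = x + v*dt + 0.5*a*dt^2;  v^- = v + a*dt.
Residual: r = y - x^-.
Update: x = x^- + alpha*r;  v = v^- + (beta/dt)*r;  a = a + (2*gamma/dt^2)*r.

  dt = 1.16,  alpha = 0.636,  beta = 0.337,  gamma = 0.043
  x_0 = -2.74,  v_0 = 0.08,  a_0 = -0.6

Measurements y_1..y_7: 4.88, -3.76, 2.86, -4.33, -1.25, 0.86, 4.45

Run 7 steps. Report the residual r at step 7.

resid = 5.9003

step 1: x_pred=-3.0509  r=7.9309  x^+=1.9932  v^+=1.6881  a^+=-0.0931
step 2: x_pred=3.8887  r=-7.6487  x^+=-0.9759  v^+=-0.6420  a^+=-0.5820
step 3: x_pred=-2.1122  r=4.9722  x^+=1.0501  v^+=0.1274  a^+=-0.2642
step 4: x_pred=1.0202  r=-5.3502  x^+=-2.3825  v^+=-1.7334  a^+=-0.6061
step 5: x_pred=-4.8010  r=3.5510  x^+=-2.5426  v^+=-1.4048  a^+=-0.3792
step 6: x_pred=-4.4273  r=5.2873  x^+=-1.0646  v^+=-0.3086  a^+=-0.0412
step 7: x_pred=-1.4503  r=5.9003  x^+=2.3023  v^+=1.3577  a^+=0.3359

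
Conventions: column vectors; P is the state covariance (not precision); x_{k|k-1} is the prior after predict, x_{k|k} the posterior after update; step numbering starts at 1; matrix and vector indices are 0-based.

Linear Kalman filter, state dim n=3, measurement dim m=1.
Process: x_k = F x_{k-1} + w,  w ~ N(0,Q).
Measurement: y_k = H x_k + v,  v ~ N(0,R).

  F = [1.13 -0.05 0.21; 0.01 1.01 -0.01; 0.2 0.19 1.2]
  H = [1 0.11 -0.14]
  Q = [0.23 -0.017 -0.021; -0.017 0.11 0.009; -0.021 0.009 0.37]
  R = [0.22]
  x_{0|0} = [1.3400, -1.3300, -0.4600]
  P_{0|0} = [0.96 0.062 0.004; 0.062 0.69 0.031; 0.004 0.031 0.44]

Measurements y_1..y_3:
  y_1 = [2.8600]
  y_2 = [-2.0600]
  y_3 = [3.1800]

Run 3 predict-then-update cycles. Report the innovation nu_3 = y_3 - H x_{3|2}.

innov = [4.0558]

step 1: x^-=[1.4841, -1.3253, -0.5367]  P^-=[1.4712 0.0354 0.3179; 0.0354 0.8146 0.1882; 0.3179 0.1882 1.0877]  S=[1.6353]  K=[0.8748; 0.0603; 0.1140]  nu=[1.4465]  x^+=[2.7495, -1.2381, -0.3718]  P^+=[0.2197 -0.0509 0.1549; -0.0509 0.8087 0.1770; 0.1549 0.1770 1.0664]
step 2: x^-=[3.0908, -1.2192, -0.1315]  P^-=[0.6352 -0.0795 0.4923; -0.0795 0.9304 0.3572; 0.4923 0.3572 2.0949]  S=[0.7412]  K=[0.7522; -0.0366; 0.3215]  nu=[-5.0351]  x^+=[-0.6967, -1.0350, -1.7504]  P^+=[0.2158 -0.0591 0.3130; -0.0591 0.9294 0.3659; 0.3130 0.3659 2.0182]
step 3: x^-=[-1.1031, -1.0348, -2.4365]  P^-=[0.7445 -0.0582 0.9457; -0.0582 1.0497 0.5975; 0.9457 0.5975 3.6311]  S=[0.7523]  K=[0.8050; -0.0351; 0.6687]  nu=[4.0558]  x^+=[2.1620, -1.1770, 0.2757]  P^+=[0.2569 -0.0370 0.5407; -0.0370 1.0488 0.6151; 0.5407 0.6151 3.2946]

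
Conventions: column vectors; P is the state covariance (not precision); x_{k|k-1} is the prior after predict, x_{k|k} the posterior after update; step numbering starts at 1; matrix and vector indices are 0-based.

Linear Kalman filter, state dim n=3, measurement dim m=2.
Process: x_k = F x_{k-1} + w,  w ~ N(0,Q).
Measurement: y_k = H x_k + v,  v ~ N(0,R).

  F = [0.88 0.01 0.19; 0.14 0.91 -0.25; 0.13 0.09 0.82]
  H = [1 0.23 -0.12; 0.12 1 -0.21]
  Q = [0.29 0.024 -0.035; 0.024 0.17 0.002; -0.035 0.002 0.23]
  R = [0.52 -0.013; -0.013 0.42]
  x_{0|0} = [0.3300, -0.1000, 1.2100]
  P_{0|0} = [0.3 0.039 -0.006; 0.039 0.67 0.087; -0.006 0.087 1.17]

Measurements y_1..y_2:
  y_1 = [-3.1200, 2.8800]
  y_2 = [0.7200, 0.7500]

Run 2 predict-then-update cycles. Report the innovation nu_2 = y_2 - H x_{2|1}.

step 1: x^-=[0.5193, -0.3473, 1.0261]  P^-=[0.5636 0.0588 0.1831; 0.0588 0.7746 -0.1099; 0.1831 -0.1099 1.0397]  S=[1.1287 0.2968; 0.2968 1.2996]  K=[0.5043 -0.0475; 0.0625 0.6049; 0.0971 -0.2579]  nu=[-3.4363, 3.3805]  x^+=[-1.3744, 1.4828, -0.1791]  P^+=[0.2878 -0.0292 0.1519; -0.0292 0.2722 0.0733; 0.1519 0.0733 0.9575]
step 2: x^-=[-1.2287, 1.2017, -0.1921]  P^-=[0.5980 -0.0238 0.2602; -0.0238 0.4094 -0.1050; 0.2602 -0.1050 0.9234]  S=[1.0854 0.1110; 0.1110 0.9041]  K=[0.5245 -0.0718; 0.0283 0.4707; 0.1475 -0.3143]  nu=[1.6492, -0.3446]  x^+=[-0.3389, 1.0862, 0.1595]  P^+=[0.3031 -0.0365 0.1753; -0.0365 0.2054 0.0174; 0.1753 0.0174 0.8208]

innov = [1.6492, -0.3446]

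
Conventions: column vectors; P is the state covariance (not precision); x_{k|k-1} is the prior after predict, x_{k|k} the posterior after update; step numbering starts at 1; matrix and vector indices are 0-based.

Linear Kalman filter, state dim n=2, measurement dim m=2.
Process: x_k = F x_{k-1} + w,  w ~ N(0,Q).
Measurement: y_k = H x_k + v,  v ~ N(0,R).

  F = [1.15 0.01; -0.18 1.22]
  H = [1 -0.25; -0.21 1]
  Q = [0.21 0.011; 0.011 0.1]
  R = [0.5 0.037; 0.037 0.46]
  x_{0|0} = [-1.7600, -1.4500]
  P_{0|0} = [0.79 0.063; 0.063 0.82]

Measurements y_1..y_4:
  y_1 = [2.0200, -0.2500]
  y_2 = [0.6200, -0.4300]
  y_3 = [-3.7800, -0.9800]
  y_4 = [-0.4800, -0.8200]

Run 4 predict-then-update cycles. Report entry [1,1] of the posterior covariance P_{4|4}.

step 1: x^-=[-2.0385, -1.4522]  P^-=[1.2563 -0.0543; -0.0543 1.3184]  S=[1.8658 -0.6135; -0.6135 1.8566]  K=[0.7004 0.0601; 0.0334 0.7273]  nu=[3.6955, 0.7741]  x^+=[0.5962, -0.7657]  P^+=[0.3861 0.1346; 0.1346 0.3641]
step 2: x^-=[0.6779, -1.0414]  P^-=[0.7237 0.1242; 0.1242 0.5953]  S=[1.1988 -0.1331; -0.1331 1.0350]  K=[0.5831 0.0481; 0.0411 0.5552]  nu=[-0.3183, 0.7538]  x^+=[0.5286, -0.6360]  P^+=[0.3211 0.1112; 0.1112 0.2803]
step 3: x^-=[0.6015, -0.8711]  P^-=[0.6373 0.1037; 0.1037 0.4787]  S=[1.1154 -0.1074; -0.1074 0.9233]  K=[0.5512 0.0315; 0.0337 0.4988]  nu=[-4.5993, 0.0174]  x^+=[-1.9329, -1.0173]  P^+=[0.3013 0.0981; 0.0981 0.2513]
step 4: x^-=[-2.2330, -0.8932]  P^-=[0.6107 0.0892; 0.0892 0.4407]  S=[1.0937 -0.1075; -0.1075 0.8902]  K=[0.5401 0.0214; 0.0278 0.4774]  nu=[1.5296, -0.3957]  x^+=[-1.4152, -1.0397]  P^+=[0.2937 0.0915; 0.0915 0.2398]

P_post[1,1] = 0.2398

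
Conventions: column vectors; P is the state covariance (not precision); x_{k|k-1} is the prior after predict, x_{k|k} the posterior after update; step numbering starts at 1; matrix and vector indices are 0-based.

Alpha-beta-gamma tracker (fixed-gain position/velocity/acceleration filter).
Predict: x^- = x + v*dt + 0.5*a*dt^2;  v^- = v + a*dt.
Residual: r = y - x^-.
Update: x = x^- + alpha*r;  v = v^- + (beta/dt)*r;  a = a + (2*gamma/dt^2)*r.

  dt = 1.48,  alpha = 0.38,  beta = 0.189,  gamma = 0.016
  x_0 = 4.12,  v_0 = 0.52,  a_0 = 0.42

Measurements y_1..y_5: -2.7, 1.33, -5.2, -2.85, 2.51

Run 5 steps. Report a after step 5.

a_post = 0.1831

step 1: x_pred=5.3496  r=-8.0496  x^+=2.2907  v^+=0.1136  a^+=0.3024
step 2: x_pred=2.7901  r=-1.4601  x^+=2.2353  v^+=0.3747  a^+=0.2811
step 3: x_pred=3.0977  r=-8.2977  x^+=-0.0554  v^+=-0.2689  a^+=0.1598
step 4: x_pred=-0.2783  r=-2.5717  x^+=-1.2556  v^+=-0.3608  a^+=0.1223
step 5: x_pred=-1.6556  r=4.1656  x^+=-0.0727  v^+=0.3522  a^+=0.1831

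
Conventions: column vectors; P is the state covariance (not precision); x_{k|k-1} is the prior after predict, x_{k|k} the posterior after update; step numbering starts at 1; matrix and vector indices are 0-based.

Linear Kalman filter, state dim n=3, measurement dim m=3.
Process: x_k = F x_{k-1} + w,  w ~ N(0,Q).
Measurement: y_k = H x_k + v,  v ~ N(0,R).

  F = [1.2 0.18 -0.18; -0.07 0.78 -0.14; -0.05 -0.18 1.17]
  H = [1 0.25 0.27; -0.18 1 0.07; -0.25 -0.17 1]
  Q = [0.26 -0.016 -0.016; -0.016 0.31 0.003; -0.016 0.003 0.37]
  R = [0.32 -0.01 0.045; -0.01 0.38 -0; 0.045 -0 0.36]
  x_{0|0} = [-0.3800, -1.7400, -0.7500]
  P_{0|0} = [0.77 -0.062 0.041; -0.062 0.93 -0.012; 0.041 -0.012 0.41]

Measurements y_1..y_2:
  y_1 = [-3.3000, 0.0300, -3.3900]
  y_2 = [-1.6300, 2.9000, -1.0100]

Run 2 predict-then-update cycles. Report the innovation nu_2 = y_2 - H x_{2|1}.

step 1: x^-=[-0.6342, -1.2256, -0.5453]  P^-=[1.3685 -0.0014 -0.1097; -0.0014 0.8978 -0.2047; -0.1097 -0.2047 0.9624]  S=[1.7272 -0.0762 -0.2192; -0.0762 1.3015 -0.2040; -0.2192 -0.2040 1.5583]  K=[0.7401 -0.1858 -0.2100; 0.1105 0.6657 -0.1264; 0.1448 0.0249 0.6812]  nu=[-2.2122, 1.1796, -3.2116]  x^+=[-1.8161, -0.2787, -3.0241]  P^+=[0.2355 -0.0363 0.0104; -0.0363 0.2459 -0.0078; 0.0104 -0.0078 0.2530]
step 2: x^-=[-1.6852, 0.3331, -3.3973]  P^-=[0.5956 -0.0288 -0.0704; -0.0288 0.4716 -0.0793; -0.0704 -0.0793 0.7263]  S=[0.9349 -0.0374 -0.0030; -0.0374 0.8755 -0.0607; -0.0030 -0.0607 1.1969]  K=[0.6025 -0.1481 -0.1851; 0.0935 0.5353 -0.0999; 0.1165 0.0309 0.6347]  nu=[0.8892, 2.5014, 2.0226]  x^+=[-1.8943, 1.5533, -1.9326]  P^+=[0.1920 -0.0280 0.0037; -0.0280 0.1978 -0.0051; 0.0037 -0.0051 0.2338]

innov = [0.8892, 2.5014, 2.0226]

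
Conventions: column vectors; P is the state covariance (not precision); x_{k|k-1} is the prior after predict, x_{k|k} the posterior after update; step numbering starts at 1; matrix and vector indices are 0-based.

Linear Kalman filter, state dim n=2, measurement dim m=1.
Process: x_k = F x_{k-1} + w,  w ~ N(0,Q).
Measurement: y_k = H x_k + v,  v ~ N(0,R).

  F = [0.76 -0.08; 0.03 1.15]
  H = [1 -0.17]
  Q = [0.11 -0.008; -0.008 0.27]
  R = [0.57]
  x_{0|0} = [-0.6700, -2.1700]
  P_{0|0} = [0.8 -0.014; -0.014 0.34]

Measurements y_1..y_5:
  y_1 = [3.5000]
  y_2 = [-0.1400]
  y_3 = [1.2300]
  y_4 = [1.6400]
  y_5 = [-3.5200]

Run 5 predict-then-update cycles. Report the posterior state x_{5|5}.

x_post = [-0.3934, -0.4492]

step 1: x^-=[-0.3356, -2.5156]  P^-=[0.5760 -0.0332; -0.0332 0.7194]  S=[1.1781]  K=[0.4937; -0.1320]  nu=[3.4079]  x^+=[1.3469, -2.9656]  P^+=[0.2888 0.0435; 0.0435 0.6989]
step 2: x^-=[1.2609, -3.3700]  P^-=[0.2760 -0.0278; -0.0278 1.1975]  S=[0.8900]  K=[0.3154; -0.2599]  nu=[-1.9738]  x^+=[0.6384, -2.8570]  P^+=[0.1875 0.0452; 0.0452 1.1374]
step 3: x^-=[0.7137, -3.2664]  P^-=[0.2201 -0.0690; -0.0690 1.7775]  S=[0.8649]  K=[0.2680; -0.4291]  nu=[-0.0390]  x^+=[0.7033, -3.2496]  P^+=[0.1579 0.0305; 0.0305 1.6182]
step 4: x^-=[0.7945, -3.7160]  P^-=[0.2079 -0.1267; -0.1267 2.4124]  S=[0.8907]  K=[0.2576; -0.6027]  nu=[0.2138]  x^+=[0.8495, -3.8448]  P^+=[0.1488 0.0116; 0.0116 2.0888]
step 5: x^-=[0.9532, -4.3961]  P^-=[0.2079 -0.1867; -0.1867 3.0334]  S=[0.9290]  K=[0.2579; -0.7560]  nu=[-5.2206]  x^+=[-0.3934, -0.4492]  P^+=[0.1461 -0.0055; -0.0055 2.5024]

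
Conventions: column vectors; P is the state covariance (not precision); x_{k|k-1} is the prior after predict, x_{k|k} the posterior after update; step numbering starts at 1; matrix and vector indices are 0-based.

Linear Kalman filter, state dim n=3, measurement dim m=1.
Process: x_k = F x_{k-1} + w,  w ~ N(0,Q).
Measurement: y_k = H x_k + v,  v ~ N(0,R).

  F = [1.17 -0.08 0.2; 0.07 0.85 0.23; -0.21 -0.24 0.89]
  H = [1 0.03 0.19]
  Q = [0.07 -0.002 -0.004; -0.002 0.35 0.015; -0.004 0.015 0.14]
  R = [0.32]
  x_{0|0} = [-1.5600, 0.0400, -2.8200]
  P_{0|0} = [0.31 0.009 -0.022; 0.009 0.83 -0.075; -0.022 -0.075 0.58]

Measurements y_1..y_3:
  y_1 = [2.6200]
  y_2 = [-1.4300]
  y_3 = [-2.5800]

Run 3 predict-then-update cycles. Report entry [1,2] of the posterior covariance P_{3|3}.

step 1: x^-=[-2.3924, -0.7238, -2.1918]  P^-=[0.5133 -0.0151 0.0236; -0.0151 0.9529 -0.0948; 0.0236 -0.0948 0.7021]  S=[0.8665]  K=[0.5970; -0.0052; 0.1779]  nu=[5.4506]  x^+=[0.8618, -0.7521, -1.2222]  P^+=[0.2044 -0.0124 -0.0684; -0.0124 0.9529 -0.0940; -0.0684 -0.0940 0.6746]
step 2: x^-=[0.8240, -0.8601, -1.0882]  P^-=[0.3562 -0.0649 0.0302; -0.0649 1.0347 -0.1088; 0.0302 -0.1088 0.8028]  S=[0.7125]  K=[0.5053; -0.0765; 0.2519]  nu=[-2.0215]  x^+=[-0.1974, -0.7054, -1.5975]  P^+=[0.1743 -0.0373 -0.0605; -0.0373 1.0305 -0.0950; -0.0605 -0.0950 0.7576]
step 3: x^-=[-0.4940, -0.9808, -1.2111]  P^-=[0.3272 -0.0914 0.0686; -0.0914 1.0919 -0.1029; 0.0686 -0.1029 0.8665]  S=[0.6989]  K=[0.4829; -0.1119; 0.3293]  nu=[-1.8264]  x^+=[-1.3761, -0.7764, -1.8124]  P^+=[0.1642 -0.0536 -0.0426; -0.0536 1.0832 -0.0772; -0.0426 -0.0772 0.7908]

P_post[1,2] = -0.0772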